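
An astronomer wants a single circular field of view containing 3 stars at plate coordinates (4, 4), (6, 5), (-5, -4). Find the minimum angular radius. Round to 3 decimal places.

7.106

Call the three points A, B, C in the order given.
Side lengths²: AB² = 5, AC² = 145, BC² = 202.
Since BC² = 202 ≥ 145 + 5 = 150, the angle opposite BC is not acute, so the smallest enclosing circle has BC as diameter.
Centre = midpoint of BC = (0.5, 0.5), r² = 202/4 = 50.5.
r = √(50.5) ≈ 7.106.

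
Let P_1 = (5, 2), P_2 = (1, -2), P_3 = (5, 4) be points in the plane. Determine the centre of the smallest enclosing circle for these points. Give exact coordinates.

Side lengths²: P_1P_2² = 32, P_1P_3² = 4, P_2P_3² = 52.
Since P_2P_3² = 52 ≥ 32 + 4 = 36, the angle opposite P_2P_3 is not acute, so the smallest enclosing circle has P_2P_3 as diameter.
Centre = midpoint of P_2P_3 = (3, 1), r² = 52/4 = 13.
Centre = (3, 1).

(3, 1)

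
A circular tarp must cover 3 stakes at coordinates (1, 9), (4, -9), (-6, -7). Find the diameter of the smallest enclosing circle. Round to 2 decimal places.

18.68

Call the three points A, B, C in the order given.
Side lengths²: AB² = 333, AC² = 305, BC² = 104.
Since AB² = 333 < 305 + 104 = 409, the triangle is acute, so the smallest enclosing circle is the circumcircle.
Circumcentre = (31/58, -19/58), r² = 146705/1682.
Diameter = 2r = 2√(146705/1682) ≈ 18.68.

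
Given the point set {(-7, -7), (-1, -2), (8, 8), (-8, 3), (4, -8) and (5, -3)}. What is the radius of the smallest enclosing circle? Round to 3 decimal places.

10.607

By Welzl's lemma the MEC is supported by two points (diametrically opposite) or three points (on a circumcircle).
The farthest pair is (-7, -7)–(8, 8) with squared distance 450. The circle on this segment as diameter has centre (0.5, 0.5) and r² = 450/4 = 112.5.
Check (-1, -2): distance² to centre = 8.5 ≤ 112.5, so it lies inside.
All remaining points lie in this disk, and no smaller disk contains both endpoints, so this is the minimum enclosing circle.
r = √(112.5) ≈ 10.607.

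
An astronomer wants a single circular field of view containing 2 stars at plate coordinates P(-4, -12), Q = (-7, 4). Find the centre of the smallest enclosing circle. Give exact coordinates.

The smallest circle enclosing two points has them as diameter endpoints.
Centre = midpoint = (-5.5, -4); r² = |PQ|²/4 = 265/4 = 66.25.
Centre = (-5.5, -4).

(-5.5, -4)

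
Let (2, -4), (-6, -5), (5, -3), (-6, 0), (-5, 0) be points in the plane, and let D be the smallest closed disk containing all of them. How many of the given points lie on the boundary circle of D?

3

The minimum enclosing circle of a finite set is fixed by two of the points (as a diameter) or three (as a circumcircle).
The minimum enclosing circle is determined by three boundary points: (-6, -5), (5, -3), (-6, 0).
Their circumcentre is (-17/22, -2.5) with r² = 8125/242.
The farthest remaining point (-5, 0) is at distance² 5837/242 ≤ 8125/242.
The points at distance exactly r from the centre are (-6, -5), (5, -3), (-6, 0) — 3 points.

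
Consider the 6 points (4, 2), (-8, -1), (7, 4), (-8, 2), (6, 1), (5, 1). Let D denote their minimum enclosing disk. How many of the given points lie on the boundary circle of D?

The farthest pair is (-8, -1)–(7, 4) with squared distance 250. The circle on this segment as diameter has centre (-0.5, 1.5) and r² = 250/4 = 62.5.
Check (4, 2): distance² to centre = 20.5 ≤ 62.5, so it lies inside.
All remaining points lie in this disk, and no smaller disk contains both endpoints, so this is the minimum enclosing circle.
The points at distance exactly r from the centre are (-8, -1), (7, 4) — 2 points.

2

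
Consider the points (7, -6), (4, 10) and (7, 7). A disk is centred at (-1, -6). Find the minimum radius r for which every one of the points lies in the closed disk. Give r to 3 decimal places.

16.763

The required radius is the distance from (-1, -6) to the farthest point.
Squared distances: 64, 281, 233.
Maximum is 281, attained at (4, 10).
r = √281 ≈ 16.763.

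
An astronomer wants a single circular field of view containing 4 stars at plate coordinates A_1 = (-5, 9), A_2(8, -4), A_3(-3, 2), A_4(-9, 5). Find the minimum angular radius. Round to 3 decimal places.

A smallest enclosing disk is always determined by at most three of the input points on its boundary.
The farthest pair is A_2–A_4 with squared distance 370. The circle on this segment as diameter has centre (-0.5, 0.5) and r² = 370/4 = 92.5.
Check A_1: distance² to centre = 92.5 ≤ 92.5, so it lies inside.
All remaining points lie in this disk, and no smaller disk contains both endpoints, so this is the minimum enclosing circle.
r = √(92.5) ≈ 9.618.

9.618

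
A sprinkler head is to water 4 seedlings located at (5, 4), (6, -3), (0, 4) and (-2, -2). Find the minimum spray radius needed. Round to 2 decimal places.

The minimum enclosing circle of a finite set is fixed by two of the points (as a diameter) or three (as a circumcircle).
The minimum enclosing circle is determined by three boundary points: (5, 4), (6, -3), (-2, -2).
Their circumcentre is (51/22, 1/22) with r² = 5525/242.
The farthest remaining point (0, 4) is at distance² 5085/242 ≤ 5525/242.
r = √(5525/242) ≈ 4.78.

4.78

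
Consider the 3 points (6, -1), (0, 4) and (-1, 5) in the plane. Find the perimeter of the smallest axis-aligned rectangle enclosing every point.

26

Width = max x − min x = 6 − (-1) = 7.
Height = max y − min y = 5 − (-1) = 6.
Perimeter = 2(7 + 6) = 26.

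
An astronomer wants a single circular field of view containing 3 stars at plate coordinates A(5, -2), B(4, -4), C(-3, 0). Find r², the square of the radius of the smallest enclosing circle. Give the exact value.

Side lengths²: AB² = 5, AC² = 68, BC² = 65.
Since AC² = 68 < 65 + 5 = 70, the triangle is acute, so the smallest enclosing circle is the circumcircle.
Circumcentre = (17/18, -11/9), r² = 5525/324.

5525/324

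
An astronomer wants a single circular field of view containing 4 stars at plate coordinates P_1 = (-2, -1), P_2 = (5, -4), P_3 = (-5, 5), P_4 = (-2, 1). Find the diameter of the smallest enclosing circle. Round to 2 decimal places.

The minimum enclosing circle of a finite set is fixed by two of the points (as a diameter) or three (as a circumcircle).
The farthest pair is P_2–P_3 with squared distance 181. The circle on this segment as diameter has centre (0, 0.5) and r² = 181/4 = 45.25.
Check P_1: distance² to centre = 6.25 ≤ 45.25, so it lies inside.
All remaining points lie in this disk, and no smaller disk contains both endpoints, so this is the minimum enclosing circle.
Diameter = 2r = 2√(45.25) ≈ 13.45.

13.45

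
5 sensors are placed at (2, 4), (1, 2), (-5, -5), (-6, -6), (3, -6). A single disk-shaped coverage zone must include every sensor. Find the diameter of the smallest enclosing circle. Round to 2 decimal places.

12.87

By Welzl's lemma the MEC is supported by two points (diametrically opposite) or three points (on a circumcircle).
The minimum enclosing circle is determined by three boundary points: (2, 4), (-6, -6), (3, -6).
Their circumcentre is (-1.5, -1.4) with r² = 41.41.
The farthest remaining point (-5, -5) is at distance² 25.21 ≤ 41.41.
Diameter = 2r = 2√(41.41) ≈ 12.87.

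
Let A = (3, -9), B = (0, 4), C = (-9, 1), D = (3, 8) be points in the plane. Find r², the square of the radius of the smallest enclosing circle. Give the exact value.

The minimum enclosing circle is determined by three boundary points: A, C, D.
Their circumcentre is (-1/12, -0.5) with r² = 11773/144.
The farthest remaining point B is at distance² 2917/144 ≤ 11773/144.

11773/144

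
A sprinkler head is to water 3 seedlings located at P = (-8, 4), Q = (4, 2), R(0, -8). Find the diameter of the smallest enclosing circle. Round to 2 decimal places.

Side lengths²: PQ² = 148, PR² = 208, QR² = 116.
Since PR² = 208 < 148 + 116 = 264, the triangle is acute, so the smallest enclosing circle is the circumcircle.
Circumcentre = (-2.6875, -1.125), r² = 54.48828125.
Diameter = 2r = 2√(54.48828125) ≈ 14.76.

14.76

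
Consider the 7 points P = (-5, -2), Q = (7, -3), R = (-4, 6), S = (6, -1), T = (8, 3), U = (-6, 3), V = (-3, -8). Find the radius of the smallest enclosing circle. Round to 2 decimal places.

The minimum enclosing circle is determined by three boundary points: R, T, V.
Their circumcentre is (0.7, -0.7) with r² = 66.98.
The farthest remaining point U is at distance² 58.58 ≤ 66.98.
r = √(66.98) ≈ 8.18.

8.18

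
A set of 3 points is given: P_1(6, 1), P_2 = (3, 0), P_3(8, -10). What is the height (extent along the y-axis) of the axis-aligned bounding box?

11

max y = 1, min y = -10, so height = 11.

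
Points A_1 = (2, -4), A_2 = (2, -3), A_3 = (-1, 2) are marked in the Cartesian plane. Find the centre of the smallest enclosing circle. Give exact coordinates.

Side lengths²: A_1A_2² = 1, A_1A_3² = 45, A_2A_3² = 34.
Since A_1A_3² = 45 ≥ 34 + 1 = 35, the angle opposite A_1A_3 is not acute, so the smallest enclosing circle has A_1A_3 as diameter.
Centre = midpoint of A_1A_3 = (0.5, -1), r² = 45/4 = 11.25.
Centre = (0.5, -1).

(0.5, -1)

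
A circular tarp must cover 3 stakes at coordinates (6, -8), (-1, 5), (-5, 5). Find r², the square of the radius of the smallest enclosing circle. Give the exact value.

Call the three points A, B, C in the order given.
Side lengths²: AB² = 218, AC² = 290, BC² = 16.
Since AC² = 290 ≥ 218 + 16 = 234, the angle opposite AC is not acute, so the smallest enclosing circle has AC as diameter.
Centre = midpoint of AC = (0.5, -1.5), r² = 290/4 = 72.5.

72.5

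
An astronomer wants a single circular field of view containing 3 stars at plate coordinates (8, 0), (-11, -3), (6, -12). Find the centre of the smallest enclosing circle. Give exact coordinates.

(-1, -14/3)

Call the three points A, B, C in the order given.
Side lengths²: AB² = 370, AC² = 148, BC² = 370.
Since BC² = 370 < 370 + 148 = 518, the triangle is acute, so the smallest enclosing circle is the circumcircle.
Circumcentre = (-1, -14/3), r² = 925/9.
Centre = (-1, -14/3).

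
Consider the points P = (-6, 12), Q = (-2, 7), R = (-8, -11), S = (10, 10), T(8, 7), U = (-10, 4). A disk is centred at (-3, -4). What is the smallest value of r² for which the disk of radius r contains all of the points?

365

The required radius is the distance from (-3, -4) to the farthest point.
Squared distances: 265, 122, 74, 365, 242, 113.
Maximum is 365, attained at S.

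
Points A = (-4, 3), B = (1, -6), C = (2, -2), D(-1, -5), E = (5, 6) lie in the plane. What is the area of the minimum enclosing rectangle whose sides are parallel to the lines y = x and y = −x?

In coordinates u = x + y, v = x − y the rectangle is axis-aligned; the map (x,y)→(u,v) scales areas by 2.
u-values: -1, -5, 0, -6, 11; range = 11 − (-6) = 17.
v-values: -7, 7, 4, 4, -1; range = 7 − (-7) = 14.
Area = (17 × 14) / 2 = 119.

119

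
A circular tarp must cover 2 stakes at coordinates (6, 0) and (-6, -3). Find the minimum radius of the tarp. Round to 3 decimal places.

6.185

The smallest circle enclosing two points has them as diameter endpoints.
Centre = midpoint = (0, -1.5); r² = |(6, 0)−(-6, -3)|²/4 = 153/4 = 38.25.
r = √(38.25) ≈ 6.185.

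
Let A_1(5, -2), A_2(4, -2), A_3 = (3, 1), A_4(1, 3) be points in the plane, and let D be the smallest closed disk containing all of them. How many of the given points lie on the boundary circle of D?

2

A smallest enclosing disk is always determined by at most three of the input points on its boundary.
The farthest pair is A_1–A_4 with squared distance 41. The circle on this segment as diameter has centre (3, 0.5) and r² = 41/4 = 10.25.
Check A_2: distance² to centre = 7.25 ≤ 10.25, so it lies inside.
All remaining points lie in this disk, and no smaller disk contains both endpoints, so this is the minimum enclosing circle.
The points at distance exactly r from the centre are A_1, A_4 — 2 points.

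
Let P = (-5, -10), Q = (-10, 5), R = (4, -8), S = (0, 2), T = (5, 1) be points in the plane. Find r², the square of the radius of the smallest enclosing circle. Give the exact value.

91.25

The farthest pair is Q–R with squared distance 365. The circle on this segment as diameter has centre (-3, -1.5) and r² = 365/4 = 91.25.
Check P: distance² to centre = 76.25 ≤ 91.25, so it lies inside.
All remaining points lie in this disk, and no smaller disk contains both endpoints, so this is the minimum enclosing circle.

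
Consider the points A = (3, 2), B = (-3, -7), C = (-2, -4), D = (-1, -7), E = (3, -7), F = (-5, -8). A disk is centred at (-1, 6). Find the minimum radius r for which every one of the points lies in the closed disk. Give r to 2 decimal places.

The required radius is the distance from (-1, 6) to the farthest point.
Squared distances: 32, 173, 101, 169, 185, 212.
Maximum is 212, attained at F.
r = √212 ≈ 14.56.

14.56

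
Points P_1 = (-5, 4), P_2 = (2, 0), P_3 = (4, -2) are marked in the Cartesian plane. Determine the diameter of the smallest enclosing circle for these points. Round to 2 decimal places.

10.82

Side lengths²: P_1P_2² = 65, P_1P_3² = 117, P_2P_3² = 8.
Since P_1P_3² = 117 ≥ 65 + 8 = 73, the angle opposite P_1P_3 is not acute, so the smallest enclosing circle has P_1P_3 as diameter.
Centre = midpoint of P_1P_3 = (-0.5, 1), r² = 117/4 = 29.25.
Diameter = 2r = 2√(29.25) ≈ 10.82.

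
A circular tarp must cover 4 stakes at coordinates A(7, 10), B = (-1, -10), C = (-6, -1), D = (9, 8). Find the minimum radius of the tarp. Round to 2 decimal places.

10.77

The minimum enclosing circle of a finite set is fixed by two of the points (as a diameter) or three (as a circumcircle).
The farthest pair is A–B with squared distance 464. The circle on this segment as diameter has centre (3, 0) and r² = 464/4 = 116.
Check C: distance² to centre = 82 ≤ 116, so it lies inside.
All remaining points lie in this disk, and no smaller disk contains both endpoints, so this is the minimum enclosing circle.
r = √116 ≈ 10.77.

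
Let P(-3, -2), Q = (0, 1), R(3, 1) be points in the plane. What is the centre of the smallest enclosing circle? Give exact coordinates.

Side lengths²: PQ² = 18, PR² = 45, QR² = 9.
Since PR² = 45 ≥ 18 + 9 = 27, the angle opposite PR is not acute, so the smallest enclosing circle has PR as diameter.
Centre = midpoint of PR = (0, -0.5), r² = 45/4 = 11.25.
Centre = (0, -0.5).

(0, -0.5)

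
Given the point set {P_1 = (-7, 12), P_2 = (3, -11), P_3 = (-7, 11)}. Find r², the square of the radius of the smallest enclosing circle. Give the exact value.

157.25

Side lengths²: P_1P_2² = 629, P_1P_3² = 1, P_2P_3² = 584.
Since P_1P_2² = 629 ≥ 584 + 1 = 585, the angle opposite P_1P_2 is not acute, so the smallest enclosing circle has P_1P_2 as diameter.
Centre = midpoint of P_1P_2 = (-2, 0.5), r² = 629/4 = 157.25.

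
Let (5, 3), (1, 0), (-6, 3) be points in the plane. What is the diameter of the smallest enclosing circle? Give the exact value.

11

Call the three points A, B, C in the order given.
Side lengths²: AB² = 25, AC² = 121, BC² = 58.
Since AC² = 121 ≥ 58 + 25 = 83, the angle opposite AC is not acute, so the smallest enclosing circle has AC as diameter.
Centre = midpoint of AC = (-0.5, 3), r² = 121/4 = 30.25.
Diameter = 2r = 2√(30.25) = 11.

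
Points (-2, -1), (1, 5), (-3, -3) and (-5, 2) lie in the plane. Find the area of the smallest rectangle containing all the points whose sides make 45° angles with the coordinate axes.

In coordinates u = x + y, v = x − y the rectangle is axis-aligned; the map (x,y)→(u,v) scales areas by 2.
u-values: -3, 6, -6, -3; range = 6 − (-6) = 12.
v-values: -1, -4, 0, -7; range = 0 − (-7) = 7.
Area = (12 × 7) / 2 = 42.

42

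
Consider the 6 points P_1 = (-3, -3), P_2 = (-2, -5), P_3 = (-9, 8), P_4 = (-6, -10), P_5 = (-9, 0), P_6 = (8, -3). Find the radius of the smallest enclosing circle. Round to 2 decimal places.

10.59

The minimum enclosing circle of a finite set is fixed by two of the points (as a diameter) or three (as a circumcircle).
The minimum enclosing circle is determined by three boundary points: P_3, P_4, P_6.
Their circumcentre is (-57/26, -3/26) with r² = 37925/338.
The farthest remaining point P_5 is at distance² 15669/338 ≤ 37925/338.
r = √(37925/338) ≈ 10.59.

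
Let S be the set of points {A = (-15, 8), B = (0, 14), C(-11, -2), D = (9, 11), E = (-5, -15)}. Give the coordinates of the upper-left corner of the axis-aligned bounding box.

(-15, 14)

x-range [-15, 9], y-range [-15, 14].
The upper-left corner is (-15, 14).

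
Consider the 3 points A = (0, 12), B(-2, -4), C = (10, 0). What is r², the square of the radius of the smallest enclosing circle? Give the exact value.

Side lengths²: AB² = 260, AC² = 244, BC² = 160.
Since AB² = 260 < 244 + 160 = 404, the triangle is acute, so the smallest enclosing circle is the circumcircle.
Circumcentre = (49/23, 83/23), r² = 39650/529.

39650/529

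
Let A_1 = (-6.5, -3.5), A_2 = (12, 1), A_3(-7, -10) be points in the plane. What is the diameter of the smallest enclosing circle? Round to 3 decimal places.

21.954

Side lengths²: A_1A_2² = 362.5, A_1A_3² = 42.5, A_2A_3² = 482.
Since A_2A_3² = 482 ≥ 362.5 + 42.5 = 405, the angle opposite A_2A_3 is not acute, so the smallest enclosing circle has A_2A_3 as diameter.
Centre = midpoint of A_2A_3 = (2.5, -4.5), r² = 482/4 = 120.5.
Diameter = 2r = 2√(120.5) ≈ 21.954.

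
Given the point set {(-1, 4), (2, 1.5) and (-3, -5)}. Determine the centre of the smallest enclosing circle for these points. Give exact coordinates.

Call the three points A, B, C in the order given.
Side lengths²: AB² = 15.25, AC² = 85, BC² = 67.25.
Since AC² = 85 ≥ 67.25 + 15.25 = 82.5, the angle opposite AC is not acute, so the smallest enclosing circle has AC as diameter.
Centre = midpoint of AC = (-2, -0.5), r² = 85/4 = 21.25.
Centre = (-2, -0.5).

(-2, -0.5)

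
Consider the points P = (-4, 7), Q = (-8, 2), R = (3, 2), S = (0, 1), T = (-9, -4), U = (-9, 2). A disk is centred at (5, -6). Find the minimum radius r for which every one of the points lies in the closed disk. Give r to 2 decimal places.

The required radius is the distance from (5, -6) to the farthest point.
Squared distances: 250, 233, 68, 74, 200, 260.
Maximum is 260, attained at U.
r = √260 ≈ 16.12.

16.12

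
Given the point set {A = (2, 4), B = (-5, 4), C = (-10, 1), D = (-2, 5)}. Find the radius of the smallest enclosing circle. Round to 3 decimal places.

The minimum enclosing circle of a finite set is fixed by two of the points (as a diameter) or three (as a circumcircle).
The farthest pair is A–C with squared distance 153. The circle on this segment as diameter has centre (-4, 2.5) and r² = 153/4 = 38.25.
Check B: distance² to centre = 3.25 ≤ 38.25, so it lies inside.
All remaining points lie in this disk, and no smaller disk contains both endpoints, so this is the minimum enclosing circle.
r = √(38.25) ≈ 6.185.

6.185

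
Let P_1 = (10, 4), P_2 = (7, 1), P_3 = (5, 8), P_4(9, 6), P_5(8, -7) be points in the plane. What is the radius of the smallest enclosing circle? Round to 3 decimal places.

The farthest pair is P_3–P_5 with squared distance 234. The circle on this segment as diameter has centre (6.5, 0.5) and r² = 234/4 = 58.5.
Check P_1: distance² to centre = 24.5 ≤ 58.5, so it lies inside.
All remaining points lie in this disk, and no smaller disk contains both endpoints, so this is the minimum enclosing circle.
r = √(58.5) ≈ 7.649.

7.649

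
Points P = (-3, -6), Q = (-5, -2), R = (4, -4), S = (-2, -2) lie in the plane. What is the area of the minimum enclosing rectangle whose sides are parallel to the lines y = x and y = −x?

49.5

In coordinates u = x + y, v = x − y the rectangle is axis-aligned; the map (x,y)→(u,v) scales areas by 2.
u-values: -9, -7, 0, -4; range = 0 − (-9) = 9.
v-values: 3, -3, 8, 0; range = 8 − (-3) = 11.
Area = (9 × 11) / 2 = 49.5.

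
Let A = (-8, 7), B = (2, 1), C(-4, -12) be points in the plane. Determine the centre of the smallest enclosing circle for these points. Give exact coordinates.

Side lengths²: AB² = 136, AC² = 377, BC² = 205.
Since AC² = 377 ≥ 205 + 136 = 341, the angle opposite AC is not acute, so the smallest enclosing circle has AC as diameter.
Centre = midpoint of AC = (-6, -2.5), r² = 377/4 = 94.25.
Centre = (-6, -2.5).

(-6, -2.5)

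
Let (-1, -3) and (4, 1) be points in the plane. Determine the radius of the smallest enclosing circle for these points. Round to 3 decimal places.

3.202

The smallest circle enclosing two points has them as diameter endpoints.
Centre = midpoint = (1.5, -1); r² = |(-1, -3)−(4, 1)|²/4 = 41/4 = 10.25.
r = √(10.25) ≈ 3.202.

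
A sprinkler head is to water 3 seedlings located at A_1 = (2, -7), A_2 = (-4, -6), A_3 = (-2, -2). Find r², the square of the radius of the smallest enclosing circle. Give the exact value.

Side lengths²: A_1A_2² = 37, A_1A_3² = 41, A_2A_3² = 20.
Since A_1A_3² = 41 < 37 + 20 = 57, the triangle is acute, so the smallest enclosing circle is the circumcircle.
Circumcentre = (-10/13, -133/26), r² = 7585/676.

7585/676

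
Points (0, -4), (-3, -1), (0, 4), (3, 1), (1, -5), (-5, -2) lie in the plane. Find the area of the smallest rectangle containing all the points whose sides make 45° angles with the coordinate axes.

In coordinates u = x + y, v = x − y the rectangle is axis-aligned; the map (x,y)→(u,v) scales areas by 2.
u-values: -4, -4, 4, 4, -4, -7; range = 4 − (-7) = 11.
v-values: 4, -2, -4, 2, 6, -3; range = 6 − (-4) = 10.
Area = (11 × 10) / 2 = 55.

55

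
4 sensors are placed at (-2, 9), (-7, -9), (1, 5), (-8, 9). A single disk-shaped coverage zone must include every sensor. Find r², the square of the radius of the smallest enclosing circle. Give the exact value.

113425/1296

A smallest enclosing disk is always determined by at most three of the input points on its boundary.
The minimum enclosing circle is determined by three boundary points: (-2, 9), (-7, -9), (-8, 9).
Their circumcentre is (-5, 5/36) with r² = 113425/1296.
The farthest remaining point (1, 5) is at distance² 77281/1296 ≤ 113425/1296.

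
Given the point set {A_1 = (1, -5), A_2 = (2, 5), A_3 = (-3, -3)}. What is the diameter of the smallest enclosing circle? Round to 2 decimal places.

10.10

Side lengths²: A_1A_2² = 101, A_1A_3² = 20, A_2A_3² = 89.
Since A_1A_2² = 101 < 89 + 20 = 109, the triangle is acute, so the smallest enclosing circle is the circumcircle.
Circumcentre = (43/42, 1/21), r² = 44945/1764.
Diameter = 2r = 2√(44945/1764) ≈ 10.10.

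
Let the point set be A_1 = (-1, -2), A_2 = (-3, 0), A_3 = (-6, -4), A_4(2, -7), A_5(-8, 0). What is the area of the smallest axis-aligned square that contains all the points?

The bounding box has width 10 and height 7.
An axis-aligned square enclosing the set must have side ≥ max(width, height).
So the minimum side is max(10, 7) = 10.
Area = 10² = 100.

100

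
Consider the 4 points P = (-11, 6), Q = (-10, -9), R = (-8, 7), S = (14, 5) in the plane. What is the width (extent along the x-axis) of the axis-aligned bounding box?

25

max x = 14, min x = -11, so width = 25.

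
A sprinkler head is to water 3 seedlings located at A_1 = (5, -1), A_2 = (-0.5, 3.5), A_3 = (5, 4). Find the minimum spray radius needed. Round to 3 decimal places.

3.568

Side lengths²: A_1A_2² = 50.5, A_1A_3² = 25, A_2A_3² = 30.5.
Since A_1A_2² = 50.5 < 30.5 + 25 = 55.5, the triangle is acute, so the smallest enclosing circle is the circumcircle.
Circumcentre = (27/11, 1.5), r² = 6161/484.
r = √(6161/484) ≈ 3.568.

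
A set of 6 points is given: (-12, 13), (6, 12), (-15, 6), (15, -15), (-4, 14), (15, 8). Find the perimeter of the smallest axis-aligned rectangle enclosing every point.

Width = max x − min x = 15 − (-15) = 30.
Height = max y − min y = 14 − (-15) = 29.
Perimeter = 2(30 + 29) = 118.

118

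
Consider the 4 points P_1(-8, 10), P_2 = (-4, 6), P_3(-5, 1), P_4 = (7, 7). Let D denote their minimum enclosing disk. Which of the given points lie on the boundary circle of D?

By Welzl's lemma the MEC is supported by two points (diametrically opposite) or three points (on a circumcircle).
The minimum enclosing circle is determined by three boundary points: P_1, P_3, P_4.
Their circumcentre is (-5/7, 52/7) with r² = 2925/49.
The farthest remaining point P_2 is at distance² 629/49 ≤ 2925/49.
The points at distance exactly r from the centre are P_1, P_3, P_4 — 3 points.

P_1, P_3, P_4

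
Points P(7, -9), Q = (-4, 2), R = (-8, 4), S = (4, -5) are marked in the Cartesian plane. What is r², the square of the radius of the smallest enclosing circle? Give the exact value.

The minimum enclosing circle of a finite set is fixed by two of the points (as a diameter) or three (as a circumcircle).
The farthest pair is P–R with squared distance 394. The circle on this segment as diameter has centre (-0.5, -2.5) and r² = 394/4 = 98.5.
Check Q: distance² to centre = 32.5 ≤ 98.5, so it lies inside.
All remaining points lie in this disk, and no smaller disk contains both endpoints, so this is the minimum enclosing circle.

98.5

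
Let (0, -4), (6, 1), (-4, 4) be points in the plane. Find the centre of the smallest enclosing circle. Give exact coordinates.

(11/17, 45/34)

Call the three points A, B, C in the order given.
Side lengths²: AB² = 61, AC² = 80, BC² = 109.
Since BC² = 109 < 80 + 61 = 141, the triangle is acute, so the smallest enclosing circle is the circumcircle.
Circumcentre = (11/17, 45/34), r² = 33245/1156.
Centre = (11/17, 45/34).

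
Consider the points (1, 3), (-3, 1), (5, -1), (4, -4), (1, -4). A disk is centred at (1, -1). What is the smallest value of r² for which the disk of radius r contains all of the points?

The required radius is the distance from (1, -1) to the farthest point.
Squared distances: 16, 20, 16, 18, 9.
Maximum is 20, attained at (-3, 1).

20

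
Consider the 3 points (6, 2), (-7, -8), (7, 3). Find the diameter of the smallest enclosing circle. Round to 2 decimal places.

17.80

Call the three points A, B, C in the order given.
Side lengths²: AB² = 269, AC² = 2, BC² = 317.
Since BC² = 317 ≥ 269 + 2 = 271, the angle opposite BC is not acute, so the smallest enclosing circle has BC as diameter.
Centre = midpoint of BC = (0, -2.5), r² = 317/4 = 79.25.
Diameter = 2r = 2√(79.25) ≈ 17.80.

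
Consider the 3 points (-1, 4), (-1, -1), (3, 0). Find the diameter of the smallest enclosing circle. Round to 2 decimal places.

Call the three points A, B, C in the order given.
Side lengths²: AB² = 25, AC² = 32, BC² = 17.
Since AC² = 32 < 25 + 17 = 42, the triangle is acute, so the smallest enclosing circle is the circumcircle.
Circumcentre = (0.5, 1.5), r² = 8.5.
Diameter = 2r = 2√(8.5) ≈ 5.83.

5.83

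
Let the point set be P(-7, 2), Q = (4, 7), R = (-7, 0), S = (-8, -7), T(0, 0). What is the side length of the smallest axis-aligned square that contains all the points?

14

The bounding box has width 12 and height 14.
An axis-aligned square enclosing the set must have side ≥ max(width, height).
So the minimum side is max(12, 14) = 14.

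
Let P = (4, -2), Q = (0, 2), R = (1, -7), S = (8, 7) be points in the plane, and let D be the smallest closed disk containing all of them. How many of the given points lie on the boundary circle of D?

By Welzl's lemma the MEC is supported by two points (diametrically opposite) or three points (on a circumcircle).
The farthest pair is R–S with squared distance 245. The circle on this segment as diameter has centre (4.5, 0) and r² = 245/4 = 61.25.
Check P: distance² to centre = 4.25 ≤ 61.25, so it lies inside.
All remaining points lie in this disk, and no smaller disk contains both endpoints, so this is the minimum enclosing circle.
The points at distance exactly r from the centre are R, S — 2 points.

2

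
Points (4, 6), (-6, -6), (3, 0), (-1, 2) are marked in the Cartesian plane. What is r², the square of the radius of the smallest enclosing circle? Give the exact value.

By Welzl's lemma the MEC is supported by two points (diametrically opposite) or three points (on a circumcircle).
The farthest pair is (4, 6)–(-6, -6) with squared distance 244. The circle on this segment as diameter has centre (-1, 0) and r² = 244/4 = 61.
Check (3, 0): distance² to centre = 16 ≤ 61, so it lies inside.
All remaining points lie in this disk, and no smaller disk contains both endpoints, so this is the minimum enclosing circle.

61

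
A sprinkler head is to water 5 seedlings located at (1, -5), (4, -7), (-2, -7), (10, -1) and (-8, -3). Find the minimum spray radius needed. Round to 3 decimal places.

A smallest enclosing disk is always determined by at most three of the input points on its boundary.
The farthest pair is (10, -1)–(-8, -3) with squared distance 328. The circle on this segment as diameter has centre (1, -2) and r² = 328/4 = 82.
Check (1, -5): distance² to centre = 9 ≤ 82, so it lies inside.
All remaining points lie in this disk, and no smaller disk contains both endpoints, so this is the minimum enclosing circle.
r = √82 ≈ 9.055.

9.055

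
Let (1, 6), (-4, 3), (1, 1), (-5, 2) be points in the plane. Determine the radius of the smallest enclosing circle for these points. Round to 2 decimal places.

By Welzl's lemma the MEC is supported by two points (diametrically opposite) or three points (on a circumcircle).
The minimum enclosing circle is determined by three boundary points: (1, 6), (1, 1), (-5, 2).
Their circumcentre is (-5/3, 3.5) with r² = 481/36.
The farthest remaining point (-4, 3) is at distance² 205/36 ≤ 481/36.
r = √(481/36) ≈ 3.66.

3.66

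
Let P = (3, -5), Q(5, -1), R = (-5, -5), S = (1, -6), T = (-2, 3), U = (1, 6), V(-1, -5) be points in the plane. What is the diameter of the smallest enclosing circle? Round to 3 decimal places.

By Welzl's lemma the MEC is supported by two points (diametrically opposite) or three points (on a circumcircle).
The minimum enclosing circle is determined by three boundary points: P, R, U.
Their circumcentre is (-1, -1/22) with r² = 19625/484.
The farthest remaining point S is at distance² 19097/484 ≤ 19625/484.
Diameter = 2r = 2√(19625/484) ≈ 12.735.

12.735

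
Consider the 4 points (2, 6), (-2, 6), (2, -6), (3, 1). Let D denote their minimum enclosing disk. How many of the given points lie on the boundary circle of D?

A smallest enclosing disk is always determined by at most three of the input points on its boundary.
The farthest pair is (-2, 6)–(2, -6) with squared distance 160. The circle on this segment as diameter has centre (0, 0) and r² = 160/4 = 40.
Check (2, 6): distance² to centre = 40 ≤ 40, so it lies inside.
All remaining points lie in this disk, and no smaller disk contains both endpoints, so this is the minimum enclosing circle.
The points at distance exactly r from the centre are (2, 6), (-2, 6), (2, -6) — 3 points.

3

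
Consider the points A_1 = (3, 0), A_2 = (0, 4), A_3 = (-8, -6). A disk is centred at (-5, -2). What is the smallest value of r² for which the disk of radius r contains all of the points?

68

The required radius is the distance from (-5, -2) to the farthest point.
Squared distances: 68, 61, 25.
Maximum is 68, attained at A_1.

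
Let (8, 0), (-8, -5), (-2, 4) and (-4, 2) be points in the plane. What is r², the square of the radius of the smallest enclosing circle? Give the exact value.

The farthest pair is (8, 0)–(-8, -5) with squared distance 281. The circle on this segment as diameter has centre (0, -2.5) and r² = 281/4 = 70.25.
Check (-2, 4): distance² to centre = 46.25 ≤ 70.25, so it lies inside.
All remaining points lie in this disk, and no smaller disk contains both endpoints, so this is the minimum enclosing circle.

70.25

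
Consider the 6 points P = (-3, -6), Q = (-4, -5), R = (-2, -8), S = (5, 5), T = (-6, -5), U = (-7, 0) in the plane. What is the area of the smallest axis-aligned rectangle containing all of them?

x ranges over [-7, 5], width 12.
y ranges over [-8, 5], height 13.
Area = 12 × 13 = 156.

156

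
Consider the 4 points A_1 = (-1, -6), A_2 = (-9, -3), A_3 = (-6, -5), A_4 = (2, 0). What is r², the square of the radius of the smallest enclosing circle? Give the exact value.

32.5

The farthest pair is A_2–A_4 with squared distance 130. The circle on this segment as diameter has centre (-3.5, -1.5) and r² = 130/4 = 32.5.
Check A_1: distance² to centre = 26.5 ≤ 32.5, so it lies inside.
All remaining points lie in this disk, and no smaller disk contains both endpoints, so this is the minimum enclosing circle.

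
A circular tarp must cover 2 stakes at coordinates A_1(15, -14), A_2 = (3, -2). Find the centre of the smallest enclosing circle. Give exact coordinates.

(9, -8)

The smallest circle enclosing two points has them as diameter endpoints.
Centre = midpoint = (9, -8); r² = |A_1A_2|²/4 = 288/4 = 72.
Centre = (9, -8).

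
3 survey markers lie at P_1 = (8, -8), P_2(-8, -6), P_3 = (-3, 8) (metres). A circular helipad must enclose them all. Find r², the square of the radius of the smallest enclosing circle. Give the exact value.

32045/324

Side lengths²: P_1P_2² = 260, P_1P_3² = 377, P_2P_3² = 221.
Since P_1P_3² = 377 < 260 + 221 = 481, the triangle is acute, so the smallest enclosing circle is the circumcircle.
Circumcentre = (13/18, -11/9), r² = 32045/324.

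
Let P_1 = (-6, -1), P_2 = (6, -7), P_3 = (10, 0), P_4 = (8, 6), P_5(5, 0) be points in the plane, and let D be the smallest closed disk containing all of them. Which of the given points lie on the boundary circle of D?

P_1, P_2, P_4

The minimum enclosing circle is determined by three boundary points: P_1, P_2, P_4.
Their circumcentre is (2.125, 0.25) with r² = 67.578125.
The farthest remaining point P_3 is at distance² 62.078125 ≤ 67.578125.
The points at distance exactly r from the centre are P_1, P_2, P_4 — 3 points.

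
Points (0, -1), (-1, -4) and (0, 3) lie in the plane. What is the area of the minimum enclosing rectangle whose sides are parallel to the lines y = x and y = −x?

In coordinates u = x + y, v = x − y the rectangle is axis-aligned; the map (x,y)→(u,v) scales areas by 2.
u-values: -1, -5, 3; range = 3 − (-5) = 8.
v-values: 1, 3, -3; range = 3 − (-3) = 6.
Area = (8 × 6) / 2 = 24.

24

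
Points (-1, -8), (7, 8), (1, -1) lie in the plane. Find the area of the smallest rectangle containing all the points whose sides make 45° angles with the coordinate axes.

96

In coordinates u = x + y, v = x − y the rectangle is axis-aligned; the map (x,y)→(u,v) scales areas by 2.
u-values: -9, 15, 0; range = 15 − (-9) = 24.
v-values: 7, -1, 2; range = 7 − (-1) = 8.
Area = (24 × 8) / 2 = 96.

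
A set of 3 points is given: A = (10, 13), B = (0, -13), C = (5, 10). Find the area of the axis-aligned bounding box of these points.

260

x ranges over [0, 10], width 10.
y ranges over [-13, 13], height 26.
Area = 10 × 26 = 260.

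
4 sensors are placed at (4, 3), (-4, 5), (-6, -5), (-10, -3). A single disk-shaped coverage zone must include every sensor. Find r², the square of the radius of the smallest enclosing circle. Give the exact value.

A smallest enclosing disk is always determined by at most three of the input points on its boundary.
The farthest pair is (4, 3)–(-10, -3) with squared distance 232. The circle on this segment as diameter has centre (-3, 0) and r² = 232/4 = 58.
Check (-4, 5): distance² to centre = 26 ≤ 58, so it lies inside.
All remaining points lie in this disk, and no smaller disk contains both endpoints, so this is the minimum enclosing circle.

58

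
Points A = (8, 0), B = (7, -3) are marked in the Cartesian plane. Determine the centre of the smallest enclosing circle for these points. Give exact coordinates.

The smallest circle enclosing two points has them as diameter endpoints.
Centre = midpoint = (7.5, -1.5); r² = |AB|²/4 = 10/4 = 2.5.
Centre = (7.5, -1.5).

(7.5, -1.5)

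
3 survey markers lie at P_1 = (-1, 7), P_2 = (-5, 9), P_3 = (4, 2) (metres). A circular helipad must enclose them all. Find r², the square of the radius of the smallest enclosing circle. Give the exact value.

Side lengths²: P_1P_2² = 20, P_1P_3² = 50, P_2P_3² = 130.
Since P_2P_3² = 130 ≥ 50 + 20 = 70, the angle opposite P_2P_3 is not acute, so the smallest enclosing circle has P_2P_3 as diameter.
Centre = midpoint of P_2P_3 = (-0.5, 5.5), r² = 130/4 = 32.5.

32.5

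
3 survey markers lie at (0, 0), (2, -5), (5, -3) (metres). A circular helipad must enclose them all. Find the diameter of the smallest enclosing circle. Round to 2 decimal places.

5.96

Call the three points A, B, C in the order given.
Side lengths²: AB² = 29, AC² = 34, BC² = 13.
Since AC² = 34 < 29 + 13 = 42, the triangle is acute, so the smallest enclosing circle is the circumcircle.
Circumcentre = (83/38, -77/38), r² = 6409/722.
Diameter = 2r = 2√(6409/722) ≈ 5.96.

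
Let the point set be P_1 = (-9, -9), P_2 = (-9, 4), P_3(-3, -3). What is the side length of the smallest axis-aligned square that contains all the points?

The bounding box has width 6 and height 13.
An axis-aligned square enclosing the set must have side ≥ max(width, height).
So the minimum side is max(6, 13) = 13.

13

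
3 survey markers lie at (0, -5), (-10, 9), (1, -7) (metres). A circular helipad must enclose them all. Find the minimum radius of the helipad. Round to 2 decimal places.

Call the three points A, B, C in the order given.
Side lengths²: AB² = 296, AC² = 5, BC² = 377.
Since BC² = 377 ≥ 296 + 5 = 301, the angle opposite BC is not acute, so the smallest enclosing circle has BC as diameter.
Centre = midpoint of BC = (-4.5, 1), r² = 377/4 = 94.25.
r = √(94.25) ≈ 9.71.

9.71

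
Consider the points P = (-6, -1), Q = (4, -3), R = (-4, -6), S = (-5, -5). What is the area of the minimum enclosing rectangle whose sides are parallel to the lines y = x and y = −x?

In coordinates u = x + y, v = x − y the rectangle is axis-aligned; the map (x,y)→(u,v) scales areas by 2.
u-values: -7, 1, -10, -10; range = 1 − (-10) = 11.
v-values: -5, 7, 2, 0; range = 7 − (-5) = 12.
Area = (11 × 12) / 2 = 66.

66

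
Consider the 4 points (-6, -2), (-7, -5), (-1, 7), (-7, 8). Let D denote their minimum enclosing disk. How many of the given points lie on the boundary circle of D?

3

The minimum enclosing circle of a finite set is fixed by two of the points (as a diameter) or three (as a circumcircle).
The minimum enclosing circle is determined by three boundary points: (-7, -5), (-1, 7), (-7, 8).
Their circumcentre is (-5, 1.5) with r² = 46.25.
The farthest remaining point (-6, -2) is at distance² 13.25 ≤ 46.25.
The points at distance exactly r from the centre are (-7, -5), (-1, 7), (-7, 8) — 3 points.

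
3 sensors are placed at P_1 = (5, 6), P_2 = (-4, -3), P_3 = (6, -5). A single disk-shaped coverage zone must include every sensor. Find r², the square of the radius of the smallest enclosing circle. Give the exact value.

Side lengths²: P_1P_2² = 162, P_1P_3² = 122, P_2P_3² = 104.
Since P_1P_2² = 162 < 122 + 104 = 226, the triangle is acute, so the smallest enclosing circle is the circumcircle.
Circumcentre = (11/6, 1/6), r² = 793/18.

793/18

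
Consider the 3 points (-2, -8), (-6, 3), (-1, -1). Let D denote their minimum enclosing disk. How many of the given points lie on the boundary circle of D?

2

Call the three points A, B, C in the order given.
Side lengths²: AB² = 137, AC² = 50, BC² = 41.
Since AB² = 137 ≥ 50 + 41 = 91, the angle opposite AB is not acute, so the smallest enclosing circle has AB as diameter.
Centre = midpoint of AB = (-4, -2.5), r² = 137/4 = 34.25.
The points at distance exactly r from the centre are (-2, -8), (-6, 3) — 2 points.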